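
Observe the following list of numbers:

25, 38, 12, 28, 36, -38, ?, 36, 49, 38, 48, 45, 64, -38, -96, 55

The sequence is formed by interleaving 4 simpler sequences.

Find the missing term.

Read the sequence 4 terms at a time; column i is its own pattern.
Subsequence A: 25, 36, 49, 64 (consecutive squares n² from n = 5).
Subsequence B: 38, -38, 38, -38 (the oscillation 38·(−1)^(n+1)).
Subsequence C: 12, ?, 48, -96 (geometric with ratio -2).
Subsequence D: 28, 36, 45, 55 (triangular numbers starting at T_7).
The gap is subsequence C's term 2; the rule gives -24.

-24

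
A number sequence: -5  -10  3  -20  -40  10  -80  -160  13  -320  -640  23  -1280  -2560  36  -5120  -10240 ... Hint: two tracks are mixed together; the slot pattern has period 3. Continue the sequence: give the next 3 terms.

Positions follow the repeating pattern AAB; grouping by letter gives 2 tracks.
Track A is -5, -10, -20, -40, -80, -160, -320, -640, -1280, -2560, -5120, -10240, which is a geometric progression (common ratio 2).
Track B is 3, 10, 13, 23, 36, which is a Fibonacci-like recurrence a_n = a_{n-1} + a_{n-2}.
Position 18 → track B, term 6 = 59.
Term 19 comes from track A (its 13th entry): -20480.
Position 20 falls in track A as its term 14, giving -40960.

59, -20480, -40960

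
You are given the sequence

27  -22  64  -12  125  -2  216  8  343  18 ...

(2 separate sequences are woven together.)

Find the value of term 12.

28

Taking every 2nd term gives 2 separate tracks.
Stream A: 27, 64, 125, 216, 343 — the cubes 3³, 4³, 5³, ….
Stream B: -22, -12, -2, 8, 18 — arithmetic, step +10.
Position 12 falls in stream B as its term 6, giving 28.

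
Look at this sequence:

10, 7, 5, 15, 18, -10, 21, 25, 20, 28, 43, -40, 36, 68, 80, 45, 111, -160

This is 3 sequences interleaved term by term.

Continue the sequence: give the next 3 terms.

55, 179, 320

Read the sequence 3 terms at a time; column i is its own pattern.
Track A: 10, 15, 21, 28, 36, 45 (triangular numbers n(n+1)/2 for n = 4, 5, …).
Track B: 7, 18, 25, 43, 68, 111 (a Fibonacci-like recurrence a_n = a_{n-1} + a_{n-2}).
Track C: 5, -10, 20, -40, 80, -160 (geometric, ×-2 each step).
Position 19 falls in track A as its term 7, giving 55.
Position 20 → track B, term 7 = 179.
The 21st slot belongs to track C; its 7th term is 320.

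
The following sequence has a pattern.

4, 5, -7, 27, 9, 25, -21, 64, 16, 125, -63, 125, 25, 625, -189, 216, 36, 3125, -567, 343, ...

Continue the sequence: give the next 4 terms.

Split by position mod 4: positions 1, 5, 9, … form one track, and each other residue class forms its own.
Subsequence A = 4, 9, 16, 25, 36: the squares 2², 3², 4², ….
Subsequence B = 5, 25, 125, 625, 3125: successive powers of 5.
Subsequence C = -7, -21, -63, -189, -567: geometric with ratio 3.
Subsequence D = 27, 64, 125, 216, 343: the cubes 3³, 4³, 5³, ….
Position 21 → subsequence A, term 6 = 49.
The 22nd slot belongs to subsequence B; its 6th term is 15625.
Position 23 falls in subsequence C as its term 6, giving -1701.
Position 24 falls in subsequence D as its term 6, giving 512.

49, 15625, -1701, 512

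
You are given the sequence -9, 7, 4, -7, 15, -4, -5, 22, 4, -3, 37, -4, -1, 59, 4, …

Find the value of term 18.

-4

Read the sequence 3 terms at a time; column i is its own pattern.
Track A: -9, -7, -5, -3, -1. Arithmetic with common difference +2.
Track B: 7, 15, 22, 37, 59. A Fibonacci-like recurrence a_n = a_{n-1} + a_{n-2}.
Track C: 4, -4, 4, -4, 4. Oscillating between 4 and -4.
Position 18 → track C, term 6 = -4.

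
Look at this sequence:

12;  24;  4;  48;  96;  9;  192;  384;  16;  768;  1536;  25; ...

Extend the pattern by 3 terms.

Reading positions in blocks of 3 reveals the pattern AAB — 2 tracks woven together.
Subsequence A = 12, 24, 48, 96, 192, 384, 768, 1536: geometric with ratio 2.
Subsequence B = 4, 9, 16, 25: the squares 2², 3², 4², ….
Position 13 falls in subsequence A as its term 9, giving 3072.
Term 14 comes from subsequence A (its 10th entry): 6144.
The 15th slot belongs to subsequence B; its 5th term is 36.

3072, 6144, 36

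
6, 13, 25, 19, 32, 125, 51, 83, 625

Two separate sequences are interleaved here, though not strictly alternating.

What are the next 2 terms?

The slot pattern repeats as AAB (period 3), so there are 2 interleaved tracks.
Stream A: 6, 13, 19, 32, 51, 83 — each term equals the sum of the previous two.
Stream B: 25, 125, 625 — powers of 5.
Term 10 comes from stream A (its 7th entry): 134.
Term 11 comes from stream A (its 8th entry): 217.

134, 217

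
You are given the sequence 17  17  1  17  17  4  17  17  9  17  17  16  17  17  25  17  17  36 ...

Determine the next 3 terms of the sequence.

Reading positions in blocks of 3 reveals the pattern AAB — 2 tracks woven together.
Track A: 17, 17, 17, 17, 17, 17, 17, 17, 17, 17, 17, 17 (the constant sequence 17).
Track B: 1, 4, 9, 16, 25, 36 (the squares 1², 2², 3², …).
The 19th slot belongs to track A; its 13th term is 17.
Position 20 → track A, term 14 = 17.
Position 21 falls in track B as its term 7, giving 49.

17, 17, 49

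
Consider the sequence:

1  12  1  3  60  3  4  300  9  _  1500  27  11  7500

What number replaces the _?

7

Split by position mod 3: positions 1, 4, 7, … form one track, and each other residue class forms its own.
Track A: 1, 3, 4, ?, 11 (Fibonacci-style (each term is the sum of the two before it)).
Track B: 12, 60, 300, 1500, 7500 (a geometric progression (common ratio 5)).
Track C: 1, 3, 9, 27 (powers of 3).
Filling track A at index 4 by its rule yields 7.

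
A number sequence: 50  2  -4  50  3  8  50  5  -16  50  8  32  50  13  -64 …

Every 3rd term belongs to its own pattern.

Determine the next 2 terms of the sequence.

50, 21

Split by position mod 3 into 3 tracks.
Subsequence A = 50, 50, 50, 50, 50: the constant sequence 50.
Subsequence B = 2, 3, 5, 8, 13: each term equals the sum of the previous two.
Subsequence C = -4, 8, -16, 32, -64: a geometric progression (common ratio -2).
Term 16 comes from subsequence A (its 6th entry): 50.
Position 17 → subsequence B, term 6 = 21.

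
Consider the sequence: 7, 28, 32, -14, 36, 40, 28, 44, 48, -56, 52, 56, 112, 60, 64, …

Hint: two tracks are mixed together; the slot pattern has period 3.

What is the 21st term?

The slot pattern repeats as ABB (period 3), so there are 2 interleaved tracks.
Subsequence A is 7, -14, 28, -56, 112, which is geometric with ratio -2.
Subsequence B is 28, 32, 36, 40, 44, 48, 52, 56, 60, 64, which is arithmetic, step +4.
The 21st slot belongs to subsequence B; its 14th term is 80.

80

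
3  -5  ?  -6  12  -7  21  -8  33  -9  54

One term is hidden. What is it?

9

Split by position mod 2 into 2 tracks.
Stream A = 3, ?, 12, 21, 33, 54: Fibonacci-style (each term is the sum of the two before it).
Stream B = -5, -6, -7, -8, -9: arithmetic with common difference −1.
So the missing entry in stream A is 9.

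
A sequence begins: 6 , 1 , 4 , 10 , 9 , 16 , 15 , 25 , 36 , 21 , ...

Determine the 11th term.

49

The slot pattern repeats as ABB (period 3), so there are 2 interleaved tracks.
Stream A: 6, 10, 15, 21 (triangular numbers starting at T_3).
Stream B: 1, 4, 9, 16, 25, 36 (perfect squares starting at 1²).
Position 11 falls in stream B as its term 7, giving 49.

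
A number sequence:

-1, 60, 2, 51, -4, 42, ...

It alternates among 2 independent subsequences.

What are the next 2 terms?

Positions 1, 3, 5, … form one subsequence and positions 2, 4, 6, … form another.
Track A: -1, 2, -4. A geometric progression (common ratio -2).
Track B: 60, 51, 42. Subtracting 9 each time.
Term 7 comes from track A (its 4th entry): 8.
Position 8 falls in track B as its term 4, giving 33.

8, 33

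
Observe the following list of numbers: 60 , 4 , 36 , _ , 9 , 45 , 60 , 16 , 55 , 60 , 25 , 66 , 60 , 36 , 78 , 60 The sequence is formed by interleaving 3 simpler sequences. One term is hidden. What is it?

60

Split by position mod 3 into 3 tracks.
Stream A = 60, ?, 60, 60, 60, 60: the constant sequence 60.
Stream B = 4, 9, 16, 25, 36: consecutive squares n² from n = 2.
Stream C = 36, 45, 55, 66, 78: the triangular numbers T_8, T_9, ….
Filling stream A at index 2 by its rule yields 60.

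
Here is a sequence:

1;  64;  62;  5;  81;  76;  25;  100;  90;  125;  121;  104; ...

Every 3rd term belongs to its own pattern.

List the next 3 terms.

625, 144, 118

Read the sequence 3 terms at a time; column i is its own pattern.
Subsequence A = 1, 5, 25, 125: powers 5^0, 5^1, 5^2, ….
Subsequence B = 64, 81, 100, 121: perfect squares starting at 8².
Subsequence C = 62, 76, 90, 104: adding 14 each time.
Term 13 comes from subsequence A (its 5th entry): 625.
Position 14 → subsequence B, term 5 = 144.
Position 15 → subsequence C, term 5 = 118.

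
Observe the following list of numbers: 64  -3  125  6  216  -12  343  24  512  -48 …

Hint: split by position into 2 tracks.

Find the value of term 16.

Positions 1, 3, 5, … form one subsequence and positions 2, 4, 6, … form another.
Subsequence A: 64, 125, 216, 343, 512 — consecutive cubes n³ from n = 4.
Subsequence B: -3, 6, -12, 24, -48 — a geometric progression (common ratio -2).
Position 16 → subsequence B, term 8 = 384.

384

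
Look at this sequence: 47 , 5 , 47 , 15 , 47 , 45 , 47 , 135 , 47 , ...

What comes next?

Split by position mod 2 into 2 tracks.
Track A: 47, 47, 47, 47, 47. Constant 47.
Track B: 5, 15, 45, 135. Geometric with ratio 3.
Term 10 comes from track B (its 5th entry): 405.

405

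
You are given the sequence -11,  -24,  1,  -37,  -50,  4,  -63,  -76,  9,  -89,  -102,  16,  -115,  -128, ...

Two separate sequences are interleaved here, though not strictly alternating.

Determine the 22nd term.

The slot pattern repeats as AAB (period 3), so there are 2 interleaved tracks.
Subsequence A is -11, -24, -37, -50, -63, -76, -89, -102, -115, -128, which is linear: a_n = 2 − 13·n.
Subsequence B is 1, 4, 9, 16, which is consecutive squares n² from n = 1.
Position 22 falls in subsequence A as its term 15, giving -193.

-193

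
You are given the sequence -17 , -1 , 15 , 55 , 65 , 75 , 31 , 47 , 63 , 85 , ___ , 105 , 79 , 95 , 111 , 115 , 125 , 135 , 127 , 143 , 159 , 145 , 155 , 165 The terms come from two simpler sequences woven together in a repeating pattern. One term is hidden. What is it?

95

The slot pattern repeats as AAABBB (period 6), so there are 2 interleaved tracks.
Track A = -17, -1, 15, 31, 47, 63, 79, 95, 111, 127, 143, 159: linear: a_n = -33 + 16·n.
Track B = 55, 65, 75, 85, ?, 105, 115, 125, 135, 145, 155, 165: arithmetic, step +10.
The gap is track B's term 5; the rule gives 95.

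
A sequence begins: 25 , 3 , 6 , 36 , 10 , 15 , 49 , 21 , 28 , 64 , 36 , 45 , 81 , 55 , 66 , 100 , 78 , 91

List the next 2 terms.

The slot pattern repeats as ABB (period 3), so there are 2 interleaved tracks.
Track A = 25, 36, 49, 64, 81, 100: the squares 5², 6², 7², ….
Track B = 3, 6, 10, 15, 21, 28, 36, 45, 55, 66, 78, 91: triangular numbers starting at T_2.
The 19th slot belongs to track A; its 7th term is 121.
Position 20 → track B, term 13 = 105.

121, 105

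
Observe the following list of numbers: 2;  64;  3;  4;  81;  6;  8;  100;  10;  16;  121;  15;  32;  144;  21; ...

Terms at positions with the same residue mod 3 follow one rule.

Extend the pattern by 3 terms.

64, 169, 28

Taking every 3rd term gives 3 separate tracks.
Stream A is 2, 4, 8, 16, 32, which is powers 2^1, 2^2, 2^3, ….
Stream B is 64, 81, 100, 121, 144, which is perfect squares starting at 8².
Stream C is 3, 6, 10, 15, 21, which is the triangular numbers T_2, T_3, ….
Term 16 comes from stream A (its 6th entry): 64.
The 17th slot belongs to stream B; its 6th term is 169.
Position 18 → stream C, term 6 = 28.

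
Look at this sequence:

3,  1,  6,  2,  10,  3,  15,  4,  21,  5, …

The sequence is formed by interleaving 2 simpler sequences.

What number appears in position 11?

Positions 1, 3, 5, … form one subsequence and positions 2, 4, 6, … form another.
Track A = 3, 6, 10, 15, 21: triangular numbers n(n+1)/2 for n = 2, 3, ….
Track B = 1, 2, 3, 4, 5: adding 1 each time.
Position 11 → track A, term 6 = 28.

28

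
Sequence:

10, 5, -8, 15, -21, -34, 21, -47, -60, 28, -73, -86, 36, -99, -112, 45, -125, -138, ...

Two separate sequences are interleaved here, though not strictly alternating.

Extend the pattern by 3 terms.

Positions follow the repeating pattern ABB; grouping by letter gives 2 tracks.
Subsequence A = 10, 15, 21, 28, 36, 45: triangular numbers n(n+1)/2 for n = 4, 5, ….
Subsequence B = 5, -8, -21, -34, -47, -60, -73, -86, -99, -112, -125, -138: linear: a_n = 18 − 13·n.
Position 19 → subsequence A, term 7 = 55.
The 20th slot belongs to subsequence B; its 13th term is -151.
Term 21 comes from subsequence B (its 14th entry): -164.

55, -151, -164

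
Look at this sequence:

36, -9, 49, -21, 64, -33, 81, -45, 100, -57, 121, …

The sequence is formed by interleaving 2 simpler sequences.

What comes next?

-69

Odd-indexed and even-indexed terms follow separate rules.
Track A: 36, 49, 64, 81, 100, 121 — the squares 6², 7², 8², ….
Track B: -9, -21, -33, -45, -57 — arithmetic, step −12.
Position 12 → track B, term 6 = -69.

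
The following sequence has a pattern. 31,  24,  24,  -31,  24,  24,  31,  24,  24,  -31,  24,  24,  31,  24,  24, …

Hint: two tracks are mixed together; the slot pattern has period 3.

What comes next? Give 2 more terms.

Reading positions in blocks of 3 reveals the pattern ABB — 2 tracks woven together.
Track A = 31, -31, 31, -31, 31: alternating ±31.
Track B = 24, 24, 24, 24, 24, 24, 24, 24, 24, 24: the constant sequence 24.
Term 16 comes from track A (its 6th entry): -31.
Term 17 comes from track B (its 11th entry): 24.

-31, 24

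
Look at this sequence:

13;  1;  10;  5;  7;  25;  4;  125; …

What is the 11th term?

Odd-indexed and even-indexed terms follow separate rules.
Track A: 13, 10, 7, 4 (arithmetic with common difference −3).
Track B: 1, 5, 25, 125 (powers of 5).
The 11th slot belongs to track A; its 6th term is -2.

-2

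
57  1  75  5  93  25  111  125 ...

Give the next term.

The terms cycle through 2 interleaved subsequences.
Stream A: 57, 75, 93, 111 — arithmetic with common difference +18.
Stream B: 1, 5, 25, 125 — powers 5^0, 5^1, 5^2, ….
The 9th slot belongs to stream A; its 5th term is 129.

129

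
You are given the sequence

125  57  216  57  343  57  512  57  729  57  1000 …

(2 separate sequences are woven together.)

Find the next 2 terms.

Split by position mod 2 into 2 tracks.
Track A = 125, 216, 343, 512, 729, 1000: the cubes 5³, 6³, 7³, ….
Track B = 57, 57, 57, 57, 57: always 57.
Term 12 comes from track B (its 6th entry): 57.
Position 13 falls in track A as its term 7, giving 1331.

57, 1331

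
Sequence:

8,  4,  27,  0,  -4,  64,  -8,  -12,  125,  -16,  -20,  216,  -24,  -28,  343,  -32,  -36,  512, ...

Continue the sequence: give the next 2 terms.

-40, -44

The slot pattern repeats as AAB (period 3), so there are 2 interleaved tracks.
Track A is 8, 4, 0, -4, -8, -12, -16, -20, -24, -28, -32, -36, which is arithmetic with common difference −4.
Track B is 27, 64, 125, 216, 343, 512, which is the cubes 3³, 4³, 5³, ….
Term 19 comes from track A (its 13th entry): -40.
Position 20 falls in track A as its term 14, giving -44.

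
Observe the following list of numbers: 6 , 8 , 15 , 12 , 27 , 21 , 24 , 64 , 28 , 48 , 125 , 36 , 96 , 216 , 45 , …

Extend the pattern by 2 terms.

192, 343

Read the sequence 3 terms at a time; column i is its own pattern.
Track A: 6, 12, 24, 48, 96. Geometric, ×2 each step.
Track B: 8, 27, 64, 125, 216. The cubes 2³, 3³, 4³, ….
Track C: 15, 21, 28, 36, 45. The triangular numbers T_5, T_6, ….
Position 16 falls in track A as its term 6, giving 192.
Position 17 → track B, term 6 = 343.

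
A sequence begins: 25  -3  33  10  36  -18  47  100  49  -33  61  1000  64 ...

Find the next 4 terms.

-48, 75, 10000, 81

Read the sequence 4 terms at a time; column i is its own pattern.
Stream A = 25, 36, 49, 64: perfect squares starting at 5².
Stream B = -3, -18, -33: subtracting 15 each time.
Stream C = 33, 47, 61: adding 14 each time.
Stream D = 10, 100, 1000: a geometric progression (common ratio 10).
Position 14 falls in stream B as its term 4, giving -48.
The 15th slot belongs to stream C; its 4th term is 75.
Term 16 comes from stream D (its 4th entry): 10000.
Position 17 falls in stream A as its term 5, giving 81.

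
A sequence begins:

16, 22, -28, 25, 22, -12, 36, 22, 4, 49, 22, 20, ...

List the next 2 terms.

The terms cycle through 3 interleaved subsequences.
Track A is 16, 25, 36, 49, which is consecutive squares n² from n = 4.
Track B is 22, 22, 22, 22, which is always 22.
Track C is -28, -12, 4, 20, which is arithmetic, step +16.
The 13th slot belongs to track A; its 5th term is 64.
Position 14 → track B, term 5 = 22.

64, 22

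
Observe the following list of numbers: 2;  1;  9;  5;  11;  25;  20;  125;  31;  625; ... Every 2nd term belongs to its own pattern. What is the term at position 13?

82

Positions 1, 3, 5, … form one subsequence and positions 2, 4, 6, … form another.
Subsequence A: 2, 9, 11, 20, 31 (Fibonacci-style (each term is the sum of the two before it)).
Subsequence B: 1, 5, 25, 125, 625 (powers 5^0, 5^1, 5^2, …).
Position 13 → subsequence A, term 7 = 82.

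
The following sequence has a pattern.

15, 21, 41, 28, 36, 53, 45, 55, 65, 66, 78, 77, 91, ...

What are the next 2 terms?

105, 89

Positions follow the repeating pattern AAB; grouping by letter gives 2 tracks.
Track A: 15, 21, 28, 36, 45, 55, 66, 78, 91 — triangular numbers n(n+1)/2 for n = 5, 6, ….
Track B: 41, 53, 65, 77 — arithmetic, step +12.
Term 14 comes from track A (its 10th entry): 105.
Position 15 falls in track B as its term 5, giving 89.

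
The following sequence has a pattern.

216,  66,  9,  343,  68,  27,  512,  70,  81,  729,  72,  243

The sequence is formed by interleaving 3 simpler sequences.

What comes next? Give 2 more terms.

1000, 74

The terms cycle through 3 interleaved subsequences.
Track A = 216, 343, 512, 729: the cubes 6³, 7³, 8³, ….
Track B = 66, 68, 70, 72: linear: a_n = 64 + 2·n.
Track C = 9, 27, 81, 243: successive powers of 3.
Position 13 → track A, term 5 = 1000.
The 14th slot belongs to track B; its 5th term is 74.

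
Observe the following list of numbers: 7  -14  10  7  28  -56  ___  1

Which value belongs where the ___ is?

4

Reading positions in blocks of 4 reveals the pattern AABB — 2 tracks woven together.
Track A: 7, -14, 28, -56 (multiplying by -2 each time).
Track B: 10, 7, ?, 1 (subtracting 3 each time).
Track B's pattern makes the blank 4.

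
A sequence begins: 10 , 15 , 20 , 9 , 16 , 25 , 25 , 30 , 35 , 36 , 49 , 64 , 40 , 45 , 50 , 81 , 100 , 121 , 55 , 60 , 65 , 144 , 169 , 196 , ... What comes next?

70

Reading positions in blocks of 6 reveals the pattern AAABBB — 2 tracks woven together.
Track A = 10, 15, 20, 25, 30, 35, 40, 45, 50, 55, 60, 65: linear: a_n = 5 + 5·n.
Track B = 9, 16, 25, 36, 49, 64, 81, 100, 121, 144, 169, 196: consecutive squares n² from n = 3.
Position 25 → track A, term 13 = 70.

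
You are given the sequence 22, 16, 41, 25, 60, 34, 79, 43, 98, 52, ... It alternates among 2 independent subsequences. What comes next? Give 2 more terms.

The terms cycle through 2 interleaved subsequences.
Track A = 22, 41, 60, 79, 98: arithmetic with common difference +19.
Track B = 16, 25, 34, 43, 52: linear: a_n = 7 + 9·n.
Term 11 comes from track A (its 6th entry): 117.
The 12th slot belongs to track B; its 6th term is 61.

117, 61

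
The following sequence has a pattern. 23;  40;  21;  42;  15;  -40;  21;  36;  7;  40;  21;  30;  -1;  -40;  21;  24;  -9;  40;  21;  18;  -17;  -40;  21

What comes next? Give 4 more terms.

12, -25, 40, 21

Split by position mod 4: positions 1, 5, 9, … form one track, and each other residue class forms its own.
Track A: 23, 15, 7, -1, -9, -17. Arithmetic, step −8.
Track B: 40, -40, 40, -40, 40, -40. The oscillation 40·(−1)^(n+1).
Track C: 21, 21, 21, 21, 21, 21. Always 21.
Track D: 42, 36, 30, 24, 18. Subtracting 6 each time.
Position 24 → track D, term 6 = 12.
Position 25 falls in track A as its term 7, giving -25.
Position 26 → track B, term 7 = 40.
Position 27 falls in track C as its term 7, giving 21.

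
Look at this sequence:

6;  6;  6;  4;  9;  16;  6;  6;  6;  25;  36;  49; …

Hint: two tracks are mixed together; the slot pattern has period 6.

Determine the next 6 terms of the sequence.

6, 6, 6, 64, 81, 100

The slot pattern repeats as AAABBB (period 6), so there are 2 interleaved tracks.
Subsequence A: 6, 6, 6, 6, 6, 6. Always 6.
Subsequence B: 4, 9, 16, 25, 36, 49. Consecutive squares n² from n = 2.
Term 13 comes from subsequence A (its 7th entry): 6.
Term 14 comes from subsequence A (its 8th entry): 6.
The 15th slot belongs to subsequence A; its 9th term is 6.
Position 16 → subsequence B, term 7 = 64.
Position 17 falls in subsequence B as its term 8, giving 81.
Position 18 → subsequence B, term 9 = 100.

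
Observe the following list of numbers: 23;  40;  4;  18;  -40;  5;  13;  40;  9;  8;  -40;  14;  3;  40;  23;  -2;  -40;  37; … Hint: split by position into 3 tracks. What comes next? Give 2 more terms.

Taking every 3rd term gives 3 separate tracks.
Track A: 23, 18, 13, 8, 3, -2 (arithmetic with common difference −5).
Track B: 40, -40, 40, -40, 40, -40 (alternating ±40).
Track C: 4, 5, 9, 14, 23, 37 (Fibonacci-style (each term is the sum of the two before it)).
Position 19 → track A, term 7 = -7.
The 20th slot belongs to track B; its 7th term is 40.

-7, 40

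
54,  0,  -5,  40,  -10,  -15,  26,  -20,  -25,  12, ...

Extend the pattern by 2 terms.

-30, -35

Reading positions in blocks of 3 reveals the pattern ABB — 2 tracks woven together.
Subsequence A: 54, 40, 26, 12 (subtracting 14 each time).
Subsequence B: 0, -5, -10, -15, -20, -25 (arithmetic with common difference −5).
Term 11 comes from subsequence B (its 7th entry): -30.
Position 12 falls in subsequence B as its term 8, giving -35.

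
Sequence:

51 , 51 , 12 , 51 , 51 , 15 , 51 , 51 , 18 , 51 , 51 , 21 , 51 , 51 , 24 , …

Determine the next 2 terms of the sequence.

The slot pattern repeats as AAB (period 3), so there are 2 interleaved tracks.
Stream A is 51, 51, 51, 51, 51, 51, 51, 51, 51, 51, which is always 51.
Stream B is 12, 15, 18, 21, 24, which is linear: a_n = 9 + 3·n.
The 16th slot belongs to stream A; its 11th term is 51.
The 17th slot belongs to stream A; its 12th term is 51.

51, 51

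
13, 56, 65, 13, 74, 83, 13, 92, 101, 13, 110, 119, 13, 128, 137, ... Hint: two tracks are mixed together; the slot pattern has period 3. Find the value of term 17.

Reading positions in blocks of 3 reveals the pattern ABB — 2 tracks woven together.
Stream A is 13, 13, 13, 13, 13, which is constant 13.
Stream B is 56, 65, 74, 83, 92, 101, 110, 119, 128, 137, which is linear: a_n = 47 + 9·n.
Position 17 falls in stream B as its term 11, giving 146.

146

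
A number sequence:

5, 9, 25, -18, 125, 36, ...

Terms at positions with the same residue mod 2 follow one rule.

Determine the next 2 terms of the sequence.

Odd-indexed and even-indexed terms follow separate rules.
Track A: 5, 25, 125 — successive powers of 5.
Track B: 9, -18, 36 — a geometric progression (common ratio -2).
Term 7 comes from track A (its 4th entry): 625.
Position 8 → track B, term 4 = -72.

625, -72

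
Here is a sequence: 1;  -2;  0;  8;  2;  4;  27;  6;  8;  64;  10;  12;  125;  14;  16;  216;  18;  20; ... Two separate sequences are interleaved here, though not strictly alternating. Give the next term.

343

Reading positions in blocks of 3 reveals the pattern ABB — 2 tracks woven together.
Track A: 1, 8, 27, 64, 125, 216 (consecutive cubes n³ from n = 1).
Track B: -2, 0, 2, 4, 6, 8, 10, 12, 14, 16, 18, 20 (linear: a_n = -4 + 2·n).
Term 19 comes from track A (its 7th entry): 343.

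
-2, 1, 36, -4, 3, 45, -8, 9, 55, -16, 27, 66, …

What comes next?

Split by position mod 3: positions 1, 4, 7, … form one track, and each other residue class forms its own.
Subsequence A: -2, -4, -8, -16 (a geometric progression (common ratio 2)).
Subsequence B: 1, 3, 9, 27 (powers of 3).
Subsequence C: 36, 45, 55, 66 (the triangular numbers T_8, T_9, …).
Position 13 falls in subsequence A as its term 5, giving -32.

-32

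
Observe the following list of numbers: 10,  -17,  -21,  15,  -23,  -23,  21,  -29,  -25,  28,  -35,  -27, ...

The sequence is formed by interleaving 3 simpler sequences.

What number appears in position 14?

-41

Read the sequence 3 terms at a time; column i is its own pattern.
Stream A: 10, 15, 21, 28 — triangular numbers n(n+1)/2 for n = 4, 5, ….
Stream B: -17, -23, -29, -35 — subtracting 6 each time.
Stream C: -21, -23, -25, -27 — arithmetic with common difference −2.
Position 14 → stream B, term 5 = -41.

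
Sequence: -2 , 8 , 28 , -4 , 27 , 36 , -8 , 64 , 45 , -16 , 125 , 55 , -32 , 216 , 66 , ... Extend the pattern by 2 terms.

Split by position mod 3 into 3 tracks.
Track A is -2, -4, -8, -16, -32, which is geometric, ×2 each step.
Track B is 8, 27, 64, 125, 216, which is the cubes 2³, 3³, 4³, ….
Track C is 28, 36, 45, 55, 66, which is triangular numbers n(n+1)/2 for n = 7, 8, ….
Position 16 → track A, term 6 = -64.
Position 17 → track B, term 6 = 343.

-64, 343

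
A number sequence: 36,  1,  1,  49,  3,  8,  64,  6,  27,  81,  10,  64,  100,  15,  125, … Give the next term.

121

Taking every 3rd term gives 3 separate tracks.
Stream A: 36, 49, 64, 81, 100 — consecutive squares n² from n = 6.
Stream B: 1, 3, 6, 10, 15 — triangular numbers n(n+1)/2 for n = 1, 2, ….
Stream C: 1, 8, 27, 64, 125 — perfect cubes starting at 1³.
Position 16 falls in stream A as its term 6, giving 121.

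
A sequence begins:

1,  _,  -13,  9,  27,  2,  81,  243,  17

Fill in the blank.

Reading positions in blocks of 3 reveals the pattern AAB — 2 tracks woven together.
Subsequence A: 1, ?, 9, 27, 81, 243. Powers 3^0, 3^1, 3^2, ….
Subsequence B: -13, 2, 17. Arithmetic, step +15.
The gap is subsequence A's term 2; the rule gives 3.

3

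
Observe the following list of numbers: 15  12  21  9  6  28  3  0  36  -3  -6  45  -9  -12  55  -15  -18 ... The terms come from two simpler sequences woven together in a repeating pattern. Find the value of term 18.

The slot pattern repeats as AAB (period 3), so there are 2 interleaved tracks.
Track A: 15, 12, 9, 6, 3, 0, -3, -6, -9, -12, -15, -18 — arithmetic with common difference −3.
Track B: 21, 28, 36, 45, 55 — triangular numbers n(n+1)/2 for n = 6, 7, ….
Position 18 falls in track B as its term 6, giving 66.

66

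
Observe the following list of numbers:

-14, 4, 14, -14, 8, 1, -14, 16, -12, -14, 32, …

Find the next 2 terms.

Taking every 3rd term gives 3 separate tracks.
Stream A: -14, -14, -14, -14 (the constant sequence -14).
Stream B: 4, 8, 16, 32 (powers of 2).
Stream C: 14, 1, -12 (subtracting 13 each time).
Position 12 → stream C, term 4 = -25.
The 13th slot belongs to stream A; its 5th term is -14.

-25, -14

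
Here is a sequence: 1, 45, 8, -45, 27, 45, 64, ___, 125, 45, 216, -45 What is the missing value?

-45

Odd-indexed and even-indexed terms follow separate rules.
Subsequence A is 1, 8, 27, 64, 125, 216, which is the cubes 1³, 2³, 3³, ….
Subsequence B is 45, -45, 45, ?, 45, -45, which is oscillating between 45 and -45.
Filling subsequence B at index 4 by its rule yields -45.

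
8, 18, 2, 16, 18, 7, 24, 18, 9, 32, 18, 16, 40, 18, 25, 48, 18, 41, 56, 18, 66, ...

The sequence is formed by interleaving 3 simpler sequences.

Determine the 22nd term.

Split by position mod 3: positions 1, 4, 7, … form one track, and each other residue class forms its own.
Track A: 8, 16, 24, 32, 40, 48, 56. Arithmetic with common difference +8.
Track B: 18, 18, 18, 18, 18, 18, 18. Constant 18.
Track C: 2, 7, 9, 16, 25, 41, 66. A Fibonacci-like recurrence a_n = a_{n-1} + a_{n-2}.
Position 22 → track A, term 8 = 64.

64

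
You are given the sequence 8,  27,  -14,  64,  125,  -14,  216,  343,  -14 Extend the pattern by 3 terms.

512, 729, -14

The slot pattern repeats as AAB (period 3), so there are 2 interleaved tracks.
Track A = 8, 27, 64, 125, 216, 343: perfect cubes starting at 2³.
Track B = -14, -14, -14: always -14.
Term 10 comes from track A (its 7th entry): 512.
Position 11 falls in track A as its term 8, giving 729.
Position 12 → track B, term 4 = -14.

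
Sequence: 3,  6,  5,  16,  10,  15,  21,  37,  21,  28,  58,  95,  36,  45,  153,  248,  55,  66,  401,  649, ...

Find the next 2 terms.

Reading positions in blocks of 4 reveals the pattern AABB — 2 tracks woven together.
Track A: 3, 6, 10, 15, 21, 28, 36, 45, 55, 66 — the triangular numbers T_2, T_3, ….
Track B: 5, 16, 21, 37, 58, 95, 153, 248, 401, 649 — each term equals the sum of the previous two.
The 21st slot belongs to track A; its 11th term is 78.
Term 22 comes from track A (its 12th entry): 91.

78, 91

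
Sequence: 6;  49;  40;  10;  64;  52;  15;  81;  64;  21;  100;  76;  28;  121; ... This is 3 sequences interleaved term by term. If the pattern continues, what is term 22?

55

Split by position mod 3: positions 1, 4, 7, … form one track, and each other residue class forms its own.
Subsequence A = 6, 10, 15, 21, 28: triangular numbers starting at T_3.
Subsequence B = 49, 64, 81, 100, 121: perfect squares starting at 7².
Subsequence C = 40, 52, 64, 76: arithmetic, step +12.
Term 22 comes from subsequence A (its 8th entry): 55.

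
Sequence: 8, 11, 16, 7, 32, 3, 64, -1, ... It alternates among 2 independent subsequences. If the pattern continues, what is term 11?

256

The terms cycle through 2 interleaved subsequences.
Track A is 8, 16, 32, 64, which is successive powers of 2.
Track B is 11, 7, 3, -1, which is arithmetic with common difference −4.
Term 11 comes from track A (its 6th entry): 256.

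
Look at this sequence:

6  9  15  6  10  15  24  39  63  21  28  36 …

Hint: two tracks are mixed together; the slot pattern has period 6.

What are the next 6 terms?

102, 165, 267, 45, 55, 66

Positions follow the repeating pattern AAABBB; grouping by letter gives 2 tracks.
Stream A: 6, 9, 15, 24, 39, 63 (each term equals the sum of the previous two).
Stream B: 6, 10, 15, 21, 28, 36 (triangular numbers starting at T_3).
Position 13 → stream A, term 7 = 102.
Position 14 → stream A, term 8 = 165.
Term 15 comes from stream A (its 9th entry): 267.
The 16th slot belongs to stream B; its 7th term is 45.
Term 17 comes from stream B (its 8th entry): 55.
Position 18 → stream B, term 9 = 66.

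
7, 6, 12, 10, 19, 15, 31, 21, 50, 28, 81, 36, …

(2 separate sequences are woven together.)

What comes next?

131

Taking every 2nd term gives 2 separate tracks.
Track A = 7, 12, 19, 31, 50, 81: a Fibonacci-like recurrence a_n = a_{n-1} + a_{n-2}.
Track B = 6, 10, 15, 21, 28, 36: triangular numbers starting at T_3.
The 13th slot belongs to track A; its 7th term is 131.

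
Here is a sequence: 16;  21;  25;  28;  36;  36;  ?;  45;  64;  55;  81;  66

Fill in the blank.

Positions 1, 3, 5, … form one subsequence and positions 2, 4, 6, … form another.
Subsequence A is 16, 25, 36, ?, 64, 81, which is the squares 4², 5², 6², ….
Subsequence B is 21, 28, 36, 45, 55, 66, which is the triangular numbers T_6, T_7, ….
The gap is subsequence A's term 4; the rule gives 49.

49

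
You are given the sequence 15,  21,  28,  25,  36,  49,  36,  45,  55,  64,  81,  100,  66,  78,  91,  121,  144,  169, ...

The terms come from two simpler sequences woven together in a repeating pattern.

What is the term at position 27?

The slot pattern repeats as AAABBB (period 6), so there are 2 interleaved tracks.
Subsequence A = 15, 21, 28, 36, 45, 55, 66, 78, 91: triangular numbers starting at T_5.
Subsequence B = 25, 36, 49, 64, 81, 100, 121, 144, 169: consecutive squares n² from n = 5.
Position 27 → subsequence A, term 15 = 190.

190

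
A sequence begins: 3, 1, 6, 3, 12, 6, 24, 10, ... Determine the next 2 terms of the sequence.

48, 15

The terms cycle through 2 interleaved subsequences.
Subsequence A = 3, 6, 12, 24: multiplying by 2 each time.
Subsequence B = 1, 3, 6, 10: the triangular numbers T_1, T_2, ….
The 9th slot belongs to subsequence A; its 5th term is 48.
The 10th slot belongs to subsequence B; its 5th term is 15.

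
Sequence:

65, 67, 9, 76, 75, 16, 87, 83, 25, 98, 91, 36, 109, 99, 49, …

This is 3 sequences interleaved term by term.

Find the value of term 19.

The terms cycle through 3 interleaved subsequences.
Stream A is 65, 76, 87, 98, 109, which is adding 11 each time.
Stream B is 67, 75, 83, 91, 99, which is arithmetic, step +8.
Stream C is 9, 16, 25, 36, 49, which is the squares 3², 4², 5², ….
Position 19 falls in stream A as its term 7, giving 131.

131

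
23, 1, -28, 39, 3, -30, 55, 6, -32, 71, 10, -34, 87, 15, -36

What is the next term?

Split by position mod 3 into 3 tracks.
Stream A: 23, 39, 55, 71, 87 — arithmetic, step +16.
Stream B: 1, 3, 6, 10, 15 — the triangular numbers T_1, T_2, ….
Stream C: -28, -30, -32, -34, -36 — arithmetic, step −2.
Term 16 comes from stream A (its 6th entry): 103.

103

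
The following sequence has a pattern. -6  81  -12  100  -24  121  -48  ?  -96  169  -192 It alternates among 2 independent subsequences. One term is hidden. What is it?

144

The terms cycle through 2 interleaved subsequences.
Track A is -6, -12, -24, -48, -96, -192, which is a geometric progression (common ratio 2).
Track B is 81, 100, 121, ?, 169, which is consecutive squares n² from n = 9.
Track B's pattern makes the blank 144.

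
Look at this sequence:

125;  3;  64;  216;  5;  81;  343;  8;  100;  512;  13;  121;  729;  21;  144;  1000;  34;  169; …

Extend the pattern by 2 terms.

1331, 55

Split by position mod 3: positions 1, 4, 7, … form one track, and each other residue class forms its own.
Subsequence A: 125, 216, 343, 512, 729, 1000 — the cubes 5³, 6³, 7³, ….
Subsequence B: 3, 5, 8, 13, 21, 34 — Fibonacci-style (each term is the sum of the two before it).
Subsequence C: 64, 81, 100, 121, 144, 169 — perfect squares starting at 8².
Position 19 falls in subsequence A as its term 7, giving 1331.
Position 20 falls in subsequence B as its term 7, giving 55.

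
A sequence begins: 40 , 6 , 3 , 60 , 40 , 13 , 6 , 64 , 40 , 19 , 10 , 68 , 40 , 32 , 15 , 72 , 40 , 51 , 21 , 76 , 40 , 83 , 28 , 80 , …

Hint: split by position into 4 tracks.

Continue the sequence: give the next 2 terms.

40, 134

Split by position mod 4 into 4 tracks.
Track A = 40, 40, 40, 40, 40, 40: constant 40.
Track B = 6, 13, 19, 32, 51, 83: each term equals the sum of the previous two.
Track C = 3, 6, 10, 15, 21, 28: triangular numbers n(n+1)/2 for n = 2, 3, ….
Track D = 60, 64, 68, 72, 76, 80: adding 4 each time.
Term 25 comes from track A (its 7th entry): 40.
Position 26 falls in track B as its term 7, giving 134.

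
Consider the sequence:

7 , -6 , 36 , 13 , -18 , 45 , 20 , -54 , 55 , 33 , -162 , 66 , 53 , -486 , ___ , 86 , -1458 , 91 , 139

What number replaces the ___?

Taking every 3rd term gives 3 separate tracks.
Stream A: 7, 13, 20, 33, 53, 86, 139 (a Fibonacci-like recurrence a_n = a_{n-1} + a_{n-2}).
Stream B: -6, -18, -54, -162, -486, -1458 (geometric with ratio 3).
Stream C: 36, 45, 55, 66, ?, 91 (triangular numbers n(n+1)/2 for n = 8, 9, …).
So the missing entry in stream C is 78.

78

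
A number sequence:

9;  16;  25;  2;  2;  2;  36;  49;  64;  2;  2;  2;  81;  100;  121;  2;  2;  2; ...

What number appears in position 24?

2

Reading positions in blocks of 6 reveals the pattern AAABBB — 2 tracks woven together.
Track A: 9, 16, 25, 36, 49, 64, 81, 100, 121 (consecutive squares n² from n = 3).
Track B: 2, 2, 2, 2, 2, 2, 2, 2, 2 (the constant sequence 2).
Position 24 falls in track B as its term 12, giving 2.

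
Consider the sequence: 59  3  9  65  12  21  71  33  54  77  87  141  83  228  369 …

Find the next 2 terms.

89, 597

Positions follow the repeating pattern ABB; grouping by letter gives 2 tracks.
Track A: 59, 65, 71, 77, 83 (arithmetic with common difference +6).
Track B: 3, 9, 12, 21, 33, 54, 87, 141, 228, 369 (a Fibonacci-like recurrence a_n = a_{n-1} + a_{n-2}).
Position 16 → track A, term 6 = 89.
Position 17 → track B, term 11 = 597.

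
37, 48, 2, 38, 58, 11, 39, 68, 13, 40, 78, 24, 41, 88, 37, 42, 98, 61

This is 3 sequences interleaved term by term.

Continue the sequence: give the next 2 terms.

Split by position mod 3 into 3 tracks.
Stream A is 37, 38, 39, 40, 41, 42, which is linear: a_n = 36 + n.
Stream B is 48, 58, 68, 78, 88, 98, which is arithmetic, step +10.
Stream C is 2, 11, 13, 24, 37, 61, which is Fibonacci-style (each term is the sum of the two before it).
Position 19 falls in stream A as its term 7, giving 43.
Term 20 comes from stream B (its 7th entry): 108.

43, 108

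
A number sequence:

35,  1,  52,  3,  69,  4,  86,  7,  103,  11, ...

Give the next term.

120

Odd-indexed and even-indexed terms follow separate rules.
Track A: 35, 52, 69, 86, 103 — linear: a_n = 18 + 17·n.
Track B: 1, 3, 4, 7, 11 — a Fibonacci-like recurrence a_n = a_{n-1} + a_{n-2}.
Position 11 → track A, term 6 = 120.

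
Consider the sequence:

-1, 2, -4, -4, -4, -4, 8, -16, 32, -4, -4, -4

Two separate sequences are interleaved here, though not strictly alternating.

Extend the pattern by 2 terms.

-64, 128

Reading positions in blocks of 6 reveals the pattern AAABBB — 2 tracks woven together.
Stream A: -1, 2, -4, 8, -16, 32. Multiplying by -2 each time.
Stream B: -4, -4, -4, -4, -4, -4. Always -4.
The 13th slot belongs to stream A; its 7th term is -64.
The 14th slot belongs to stream A; its 8th term is 128.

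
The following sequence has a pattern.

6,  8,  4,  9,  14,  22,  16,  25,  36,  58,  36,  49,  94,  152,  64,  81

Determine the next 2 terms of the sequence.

Reading positions in blocks of 4 reveals the pattern AABB — 2 tracks woven together.
Stream A: 6, 8, 14, 22, 36, 58, 94, 152 (each term equals the sum of the previous two).
Stream B: 4, 9, 16, 25, 36, 49, 64, 81 (the squares 2², 3², 4², …).
Position 17 falls in stream A as its term 9, giving 246.
Position 18 → stream A, term 10 = 398.

246, 398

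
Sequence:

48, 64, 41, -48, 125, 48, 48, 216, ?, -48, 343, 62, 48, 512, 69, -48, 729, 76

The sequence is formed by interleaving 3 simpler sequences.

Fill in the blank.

55

Split by position mod 3: positions 1, 4, 7, … form one track, and each other residue class forms its own.
Track A is 48, -48, 48, -48, 48, -48, which is oscillating between 48 and -48.
Track B is 64, 125, 216, 343, 512, 729, which is consecutive cubes n³ from n = 4.
Track C is 41, 48, ?, 62, 69, 76, which is adding 7 each time.
So the missing entry in track C is 55.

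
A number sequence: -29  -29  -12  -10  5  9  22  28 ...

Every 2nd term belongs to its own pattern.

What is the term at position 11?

56

Positions 1, 3, 5, … form one subsequence and positions 2, 4, 6, … form another.
Track A is -29, -12, 5, 22, which is linear: a_n = -46 + 17·n.
Track B is -29, -10, 9, 28, which is adding 19 each time.
Term 11 comes from track A (its 6th entry): 56.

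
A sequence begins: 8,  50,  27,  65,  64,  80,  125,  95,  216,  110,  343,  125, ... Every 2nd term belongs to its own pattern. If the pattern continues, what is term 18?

170

Odd-indexed and even-indexed terms follow separate rules.
Track A: 8, 27, 64, 125, 216, 343 — the cubes 2³, 3³, 4³, ….
Track B: 50, 65, 80, 95, 110, 125 — linear: a_n = 35 + 15·n.
Position 18 falls in track B as its term 9, giving 170.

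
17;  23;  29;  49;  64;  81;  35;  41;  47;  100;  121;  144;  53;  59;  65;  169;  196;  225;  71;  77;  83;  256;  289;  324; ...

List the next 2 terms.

89, 95

Reading positions in blocks of 6 reveals the pattern AAABBB — 2 tracks woven together.
Track A: 17, 23, 29, 35, 41, 47, 53, 59, 65, 71, 77, 83 — linear: a_n = 11 + 6·n.
Track B: 49, 64, 81, 100, 121, 144, 169, 196, 225, 256, 289, 324 — perfect squares starting at 7².
Term 25 comes from track A (its 13th entry): 89.
Position 26 falls in track A as its term 14, giving 95.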